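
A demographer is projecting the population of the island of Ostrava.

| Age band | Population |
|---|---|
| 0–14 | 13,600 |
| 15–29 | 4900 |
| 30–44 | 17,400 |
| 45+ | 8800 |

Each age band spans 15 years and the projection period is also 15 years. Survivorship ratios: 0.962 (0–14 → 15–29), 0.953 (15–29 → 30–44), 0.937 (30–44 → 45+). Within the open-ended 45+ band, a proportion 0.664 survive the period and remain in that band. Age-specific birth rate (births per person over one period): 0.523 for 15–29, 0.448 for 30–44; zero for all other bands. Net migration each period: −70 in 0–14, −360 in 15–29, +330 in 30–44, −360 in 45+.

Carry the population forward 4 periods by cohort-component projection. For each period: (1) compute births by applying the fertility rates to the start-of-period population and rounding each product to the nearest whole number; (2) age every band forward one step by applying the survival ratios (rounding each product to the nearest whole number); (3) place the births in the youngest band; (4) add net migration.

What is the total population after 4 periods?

50478

(Groups numbered youngest = 1 to oldest = 4.)
— Period 1 —
Births: 4900 × 0.523 = 2563  |  17400 × 0.448 = 7795 — total 10358
Group 2: 13600 × 0.962 = 13083
Group 3: 4900 × 0.953 = 4670
Group 4: 17400 × 0.937 + 8800 × 0.664 = 16304 + 5843 = 22147
Net migration: Group 1 − 70 → 10288; Group 2 − 360 → 12723; Group 3 + 330 → 5000; Group 4 − 360 → 21787
Population now: 0–14=10288, 15–29=12723, 30–44=5000, 45+=21787
— Period 2 —
Births: 12723 × 0.523 = 6654  |  5000 × 0.448 = 2240 — total 8894
Group 2: 10288 × 0.962 = 9897
Group 3: 12723 × 0.953 = 12125
Group 4: 5000 × 0.937 + 21787 × 0.664 = 4685 + 14467 = 19152
Net migration: Group 1 − 70 → 8824; Group 2 − 360 → 9537; Group 3 + 330 → 12455; Group 4 − 360 → 18792
Population now: 0–14=8824, 15–29=9537, 30–44=12455, 45+=18792
— Period 3 —
Births: 9537 × 0.523 = 4988  |  12455 × 0.448 = 5580 — total 10568
Group 2: 8824 × 0.962 = 8489
Group 3: 9537 × 0.953 = 9089
Group 4: 12455 × 0.937 + 18792 × 0.664 = 11670 + 12478 = 24148
Net migration: Group 1 − 70 → 10498; Group 2 − 360 → 8129; Group 3 + 330 → 9419; Group 4 − 360 → 23788
Population now: 0–14=10498, 15–29=8129, 30–44=9419, 45+=23788
— Period 4 —
Births: 8129 × 0.523 = 4251  |  9419 × 0.448 = 4220 — total 8471
Group 2: 10498 × 0.962 = 10099
Group 3: 8129 × 0.953 = 7747
Group 4: 9419 × 0.937 + 23788 × 0.664 = 8826 + 15795 = 24621
Net migration: Group 1 − 70 → 8401; Group 2 − 360 → 9739; Group 3 + 330 → 8077; Group 4 − 360 → 24261
Population now: 0–14=8401, 15–29=9739, 30–44=8077, 45+=24261
Total after period 4: 8401 + 9739 + 8077 + 24261 = 50478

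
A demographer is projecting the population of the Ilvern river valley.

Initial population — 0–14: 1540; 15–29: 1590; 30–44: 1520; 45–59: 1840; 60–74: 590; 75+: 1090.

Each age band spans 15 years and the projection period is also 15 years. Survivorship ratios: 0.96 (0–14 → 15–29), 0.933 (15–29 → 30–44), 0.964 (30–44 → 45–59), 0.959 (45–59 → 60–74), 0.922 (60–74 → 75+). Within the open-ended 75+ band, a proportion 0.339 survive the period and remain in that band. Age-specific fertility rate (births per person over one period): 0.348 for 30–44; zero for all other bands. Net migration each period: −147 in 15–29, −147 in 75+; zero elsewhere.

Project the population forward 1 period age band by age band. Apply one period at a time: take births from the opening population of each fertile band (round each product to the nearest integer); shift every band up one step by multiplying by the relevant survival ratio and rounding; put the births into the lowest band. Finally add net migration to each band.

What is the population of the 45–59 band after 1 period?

1465

Call the bands 1 to 6, youngest first.
After projecting period 1:
Births: 1520 * 0.348 = 529
Band 2: 1540 * 0.96 = 1478
Band 3: 1590 * 0.933 = 1483
Band 4: 1520 * 0.964 = 1465
Band 5: 1840 * 0.959 = 1765
Band 6: 590 * 0.922 + 1090 * 0.339 = 544 + 370 = 914
Net migration: Band 2 − 147 → 1331; Band 6 − 147 → 767
→ [529, 1331, 1483, 1465, 1765, 767]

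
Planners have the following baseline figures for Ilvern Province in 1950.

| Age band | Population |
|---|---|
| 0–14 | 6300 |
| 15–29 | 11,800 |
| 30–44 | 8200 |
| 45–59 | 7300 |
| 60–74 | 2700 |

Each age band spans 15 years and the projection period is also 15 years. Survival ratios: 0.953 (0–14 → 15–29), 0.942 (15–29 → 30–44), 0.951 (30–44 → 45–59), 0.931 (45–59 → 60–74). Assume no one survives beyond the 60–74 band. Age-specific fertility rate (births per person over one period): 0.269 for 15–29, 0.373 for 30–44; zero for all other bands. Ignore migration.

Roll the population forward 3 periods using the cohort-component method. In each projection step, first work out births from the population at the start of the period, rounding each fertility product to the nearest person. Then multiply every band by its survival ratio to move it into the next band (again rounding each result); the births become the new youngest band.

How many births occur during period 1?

Period 1.
Births: 11800 × 0.269 = 3174  |  8200 × 0.373 = 3059 → total 6233
15–29: 6300 × 0.953 = 6004
30–44: 11800 × 0.942 = 11116
45–59: 8200 × 0.951 = 7798
60–74: 7300 × 0.931 = 6796
Population now: 0–14=6233, 15–29=6004, 30–44=11116, 45–59=7798, 60–74=6796

6233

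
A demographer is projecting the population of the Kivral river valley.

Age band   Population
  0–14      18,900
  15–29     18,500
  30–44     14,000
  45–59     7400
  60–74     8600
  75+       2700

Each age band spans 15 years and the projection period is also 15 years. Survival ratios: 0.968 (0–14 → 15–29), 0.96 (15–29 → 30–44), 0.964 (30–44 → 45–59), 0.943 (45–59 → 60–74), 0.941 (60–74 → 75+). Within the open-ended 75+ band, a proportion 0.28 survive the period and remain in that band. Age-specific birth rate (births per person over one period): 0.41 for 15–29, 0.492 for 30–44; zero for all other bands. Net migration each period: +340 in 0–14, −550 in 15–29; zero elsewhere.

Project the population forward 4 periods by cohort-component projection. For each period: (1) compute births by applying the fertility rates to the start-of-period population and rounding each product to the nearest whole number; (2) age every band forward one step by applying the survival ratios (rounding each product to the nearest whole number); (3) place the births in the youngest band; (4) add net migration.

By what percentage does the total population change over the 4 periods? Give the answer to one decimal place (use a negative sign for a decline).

26.5

Numbering the groups 1..6 from youngest to oldest:
— Period 1 —
Births: 18500 × 0.41 = 7585  |  14000 × 0.492 = 6888 ⇒ total 14473
Group 2: 18900 × 0.968 = 18295
Group 3: 18500 × 0.96 = 17760
Group 4: 14000 × 0.964 = 13496
Group 5: 7400 × 0.943 = 6978
Group 6: 8600 × 0.941 + 2700 × 0.28 = 8093 + 756 = 8849
Net migration: Group 1 + 340 → 14813; Group 2 − 550 → 17745
End of period: [14813, 17745, 17760, 13496, 6978, 8849]
— Period 2 —
Births: 17745 × 0.41 = 7275  |  17760 × 0.492 = 8738 ⇒ total 16013
Group 2: 14813 × 0.968 = 14339
Group 3: 17745 × 0.96 = 17035
Group 4: 17760 × 0.964 = 17121
Group 5: 13496 × 0.943 = 12727
Group 6: 6978 × 0.941 + 8849 × 0.28 = 6566 + 2478 = 9044
Net migration: Group 1 + 340 → 16353; Group 2 − 550 → 13789
End of period: [16353, 13789, 17035, 17121, 12727, 9044]
— Period 3 —
Births: 13789 × 0.41 = 5653  |  17035 × 0.492 = 8381 ⇒ total 14034
Group 2: 16353 × 0.968 = 15830
Group 3: 13789 × 0.96 = 13237
Group 4: 17035 × 0.964 = 16422
Group 5: 17121 × 0.943 = 16145
Group 6: 12727 × 0.941 + 9044 × 0.28 = 11976 + 2532 = 14508
Net migration: Group 1 + 340 → 14374; Group 2 − 550 → 15280
End of period: [14374, 15280, 13237, 16422, 16145, 14508]
— Period 4 —
Births: 15280 × 0.41 = 6265  |  13237 × 0.492 = 6513 ⇒ total 12778
Group 2: 14374 × 0.968 = 13914
Group 3: 15280 × 0.96 = 14669
Group 4: 13237 × 0.964 = 12760
Group 5: 16422 × 0.943 = 15486
Group 6: 16145 × 0.941 + 14508 × 0.28 = 15192 + 4062 = 19254
Net migration: Group 1 + 340 → 13118; Group 2 − 550 → 13364
End of period: [13118, 13364, 14669, 12760, 15486, 19254]
Total: 70100 → 88651; change = 18551; percentage change = 26.5%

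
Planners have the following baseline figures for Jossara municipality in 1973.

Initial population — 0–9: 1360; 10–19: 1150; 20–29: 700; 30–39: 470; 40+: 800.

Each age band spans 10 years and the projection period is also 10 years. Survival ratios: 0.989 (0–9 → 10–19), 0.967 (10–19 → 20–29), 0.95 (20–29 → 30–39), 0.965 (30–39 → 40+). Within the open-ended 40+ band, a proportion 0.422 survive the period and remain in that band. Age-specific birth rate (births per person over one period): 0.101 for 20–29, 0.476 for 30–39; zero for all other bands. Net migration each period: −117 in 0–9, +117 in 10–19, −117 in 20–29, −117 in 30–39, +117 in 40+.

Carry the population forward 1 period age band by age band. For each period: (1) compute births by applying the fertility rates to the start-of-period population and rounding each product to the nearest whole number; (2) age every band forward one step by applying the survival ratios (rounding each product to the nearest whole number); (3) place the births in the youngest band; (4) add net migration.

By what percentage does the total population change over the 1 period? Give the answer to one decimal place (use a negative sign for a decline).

— Period 1 —
Births: 700 × 0.101 = 71 ; 470 × 0.476 = 224 → total 295
10–19: 1360 × 0.989 = 1345
20–29: 1150 × 0.967 = 1112
30–39: 700 × 0.95 = 665
40+: 470 × 0.965 + 800 × 0.422 = 454 + 338 = 792
Net migration: 0–9 − 117 → 178; 10–19 + 117 → 1462; 20–29 − 117 → 995; 30–39 − 117 → 548; 40+ + 117 → 909
Population now: 0–9=178, 10–19=1462, 20–29=995, 30–39=548, 40+=909
Total: 4480 → 4092; change = -388; percentage change = -8.7%

-8.7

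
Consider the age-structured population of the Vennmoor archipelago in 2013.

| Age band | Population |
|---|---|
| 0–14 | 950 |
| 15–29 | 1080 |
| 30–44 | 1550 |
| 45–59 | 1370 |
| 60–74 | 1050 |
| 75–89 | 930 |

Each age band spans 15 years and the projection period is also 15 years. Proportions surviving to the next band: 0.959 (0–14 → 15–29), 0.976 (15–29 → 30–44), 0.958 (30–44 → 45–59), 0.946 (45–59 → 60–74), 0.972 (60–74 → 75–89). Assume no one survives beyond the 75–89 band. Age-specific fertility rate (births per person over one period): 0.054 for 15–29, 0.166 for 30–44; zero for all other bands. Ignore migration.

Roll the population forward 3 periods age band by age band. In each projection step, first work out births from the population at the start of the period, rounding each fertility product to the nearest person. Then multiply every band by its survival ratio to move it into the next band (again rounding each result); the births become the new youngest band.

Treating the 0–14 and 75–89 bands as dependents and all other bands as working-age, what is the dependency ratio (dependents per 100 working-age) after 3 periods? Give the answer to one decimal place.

Call the groups 1 to 6, youngest first.
— Period 1 —
Births: 1080 * 0.054 = 58 ; 1550 * 0.166 = 257 → total 315
Group 2: 950 * 0.959 = 911
Group 3: 1080 * 0.976 = 1054
Group 4: 1550 * 0.958 = 1485
Group 5: 1370 * 0.946 = 1296
Group 6: 1050 * 0.972 = 1021
Population now: 0–14=315, 15–29=911, 30–44=1054, 45–59=1485, 60–74=1296, 75–89=1021
— Period 2 —
Births: 911 * 0.054 = 49 ; 1054 * 0.166 = 175 → total 224
Group 2: 315 * 0.959 = 302
Group 3: 911 * 0.976 = 889
Group 4: 1054 * 0.958 = 1010
Group 5: 1485 * 0.946 = 1405
Group 6: 1296 * 0.972 = 1260
Population now: 0–14=224, 15–29=302, 30–44=889, 45–59=1010, 60–74=1405, 75–89=1260
— Period 3 —
Births: 302 * 0.054 = 16 ; 889 * 0.166 = 148 → total 164
Group 2: 224 * 0.959 = 215
Group 3: 302 * 0.976 = 295
Group 4: 889 * 0.958 = 852
Group 5: 1010 * 0.946 = 955
Group 6: 1405 * 0.972 = 1366
Population now: 0–14=164, 15–29=215, 30–44=295, 45–59=852, 60–74=955, 75–89=1366
Dependents (band 0–14 + band 75–89) = 164 + 1366 = 1530; working-age = 2317; ratio = 1530/2317 × 100 = 66.0

66.0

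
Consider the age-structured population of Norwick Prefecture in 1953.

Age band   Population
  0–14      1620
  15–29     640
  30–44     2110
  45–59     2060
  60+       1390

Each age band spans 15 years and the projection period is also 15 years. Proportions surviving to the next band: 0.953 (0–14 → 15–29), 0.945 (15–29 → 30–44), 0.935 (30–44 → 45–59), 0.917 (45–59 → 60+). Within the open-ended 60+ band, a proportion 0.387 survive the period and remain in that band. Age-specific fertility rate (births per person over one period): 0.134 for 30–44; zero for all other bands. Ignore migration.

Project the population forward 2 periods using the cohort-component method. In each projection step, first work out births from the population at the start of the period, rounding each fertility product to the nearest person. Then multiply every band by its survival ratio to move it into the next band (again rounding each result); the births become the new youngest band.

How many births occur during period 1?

Period 1:
Births: 2110 × 0.134 = 283
15–29: 1620 × 0.953 = 1544
30–44: 640 × 0.945 = 605
45–59: 2110 × 0.935 = 1973
60+: 2060 × 0.917 + 1390 × 0.387 = 1889 + 538 = 2427
Giving 283 / 1544 / 605 / 1973 / 2427.

283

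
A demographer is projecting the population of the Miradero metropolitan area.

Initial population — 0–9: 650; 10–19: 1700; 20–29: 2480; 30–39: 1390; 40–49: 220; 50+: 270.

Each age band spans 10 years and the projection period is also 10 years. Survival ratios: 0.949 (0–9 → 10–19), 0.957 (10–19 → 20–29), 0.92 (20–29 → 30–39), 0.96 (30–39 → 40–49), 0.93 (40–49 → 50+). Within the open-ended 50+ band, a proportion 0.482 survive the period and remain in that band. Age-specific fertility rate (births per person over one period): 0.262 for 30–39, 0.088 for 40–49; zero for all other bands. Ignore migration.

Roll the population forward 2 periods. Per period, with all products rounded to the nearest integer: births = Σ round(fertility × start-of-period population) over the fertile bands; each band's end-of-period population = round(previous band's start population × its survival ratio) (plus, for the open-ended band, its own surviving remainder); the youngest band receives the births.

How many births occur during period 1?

Let band 1 be 0–9 through band 6 = 50+.
Period 1:
Births: 1390 × 0.262 = 364 ; 220 × 0.088 = 19 → 383
Band 2: 650 × 0.949 = 617
Band 3: 1700 × 0.957 = 1627
Band 4: 2480 × 0.92 = 2282
Band 5: 1390 × 0.96 = 1334
Band 6: 220 × 0.93 + 270 × 0.482 = 205 + 130 = 335
Population now: 0–9=383, 10–19=617, 20–29=1627, 30–39=2282, 40–49=1334, 50+=335

383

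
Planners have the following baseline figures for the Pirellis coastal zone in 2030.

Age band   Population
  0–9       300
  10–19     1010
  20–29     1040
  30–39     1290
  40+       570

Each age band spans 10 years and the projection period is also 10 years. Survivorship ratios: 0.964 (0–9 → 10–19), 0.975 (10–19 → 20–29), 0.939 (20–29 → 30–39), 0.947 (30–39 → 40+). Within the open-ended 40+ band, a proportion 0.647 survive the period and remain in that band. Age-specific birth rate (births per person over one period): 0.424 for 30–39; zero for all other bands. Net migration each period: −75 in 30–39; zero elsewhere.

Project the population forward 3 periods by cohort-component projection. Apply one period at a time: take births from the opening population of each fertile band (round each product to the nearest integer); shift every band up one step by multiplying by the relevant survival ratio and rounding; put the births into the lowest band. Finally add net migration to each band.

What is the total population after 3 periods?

(Bands numbered youngest = 1 to oldest = 5.)
After projecting period 1:
Births: 1290 * 0.424 = 547
Band 2: 300 * 0.964 = 289
Band 3: 1010 * 0.975 = 985
Band 4: 1040 * 0.939 = 977
Band 5: 1290 * 0.947 + 570 * 0.647 = 1222 + 369 = 1591
Net migration: Band 4 − 75 → 902
Population now: 0–9=547, 10–19=289, 20–29=985, 30–39=902, 40+=1591
After projecting period 2:
Births: 902 * 0.424 = 382
Band 2: 547 * 0.964 = 527
Band 3: 289 * 0.975 = 282
Band 4: 985 * 0.939 = 925
Band 5: 902 * 0.947 + 1591 * 0.647 = 854 + 1029 = 1883
Net migration: Band 4 − 75 → 850
Population now: 0–9=382, 10–19=527, 20–29=282, 30–39=850, 40+=1883
After projecting period 3:
Births: 850 * 0.424 = 360
Band 2: 382 * 0.964 = 368
Band 3: 527 * 0.975 = 514
Band 4: 282 * 0.939 = 265
Band 5: 850 * 0.947 + 1883 * 0.647 = 805 + 1218 = 2023
Net migration: Band 4 − 75 → 190
Population now: 0–9=360, 10–19=368, 20–29=514, 30–39=190, 40+=2023
Total after period 3: 360 + 368 + 514 + 190 + 2023 = 3455

3455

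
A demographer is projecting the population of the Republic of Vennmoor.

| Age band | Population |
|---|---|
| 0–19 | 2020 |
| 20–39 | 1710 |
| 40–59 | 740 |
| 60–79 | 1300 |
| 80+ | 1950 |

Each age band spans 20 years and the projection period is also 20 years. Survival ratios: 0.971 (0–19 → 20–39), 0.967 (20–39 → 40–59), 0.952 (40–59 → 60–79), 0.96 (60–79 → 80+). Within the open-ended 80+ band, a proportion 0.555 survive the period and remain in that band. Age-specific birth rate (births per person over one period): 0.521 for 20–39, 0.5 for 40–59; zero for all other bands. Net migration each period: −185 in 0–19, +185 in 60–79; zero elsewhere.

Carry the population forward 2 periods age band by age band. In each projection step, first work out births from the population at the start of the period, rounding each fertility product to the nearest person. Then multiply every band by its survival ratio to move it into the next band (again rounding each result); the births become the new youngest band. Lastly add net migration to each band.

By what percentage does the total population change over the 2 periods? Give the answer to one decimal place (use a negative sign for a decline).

10.2

Period 1.
Births: 1710 × 0.521 = 891 ; 740 × 0.5 = 370 ⇒ total 1261
20–39: 2020 × 0.971 = 1961
40–59: 1710 × 0.967 = 1654
60–79: 740 × 0.952 = 704
80+: 1300 × 0.96 + 1950 × 0.555 = 1248 + 1082 = 2330
Net migration: 0–19 − 185 → 1076; 60–79 + 185 → 889
→ [1076, 1961, 1654, 889, 2330]
Period 2.
Births: 1961 × 0.521 = 1022 ; 1654 × 0.5 = 827 ⇒ total 1849
20–39: 1076 × 0.971 = 1045
40–59: 1961 × 0.967 = 1896
60–79: 1654 × 0.952 = 1575
80+: 889 × 0.96 + 2330 × 0.555 = 853 + 1293 = 2146
Net migration: 0–19 − 185 → 1664; 60–79 + 185 → 1760
→ [1664, 1045, 1896, 1760, 2146]
Total: 7720 → 8511; change = 791; percentage change = 10.2%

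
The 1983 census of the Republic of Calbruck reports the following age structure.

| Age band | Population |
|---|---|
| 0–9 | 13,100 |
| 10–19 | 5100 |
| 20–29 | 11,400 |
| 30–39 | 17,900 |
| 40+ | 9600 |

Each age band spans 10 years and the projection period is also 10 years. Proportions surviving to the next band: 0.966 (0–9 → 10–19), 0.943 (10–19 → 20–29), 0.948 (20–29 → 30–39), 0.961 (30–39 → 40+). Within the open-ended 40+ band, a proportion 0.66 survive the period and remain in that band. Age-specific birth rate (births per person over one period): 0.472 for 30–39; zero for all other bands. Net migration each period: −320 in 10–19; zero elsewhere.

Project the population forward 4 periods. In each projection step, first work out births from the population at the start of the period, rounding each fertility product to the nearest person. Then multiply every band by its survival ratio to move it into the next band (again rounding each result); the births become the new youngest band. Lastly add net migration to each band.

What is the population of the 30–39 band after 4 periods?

— Period 1 —
Births: 17900 × 0.472 = 8449
10–19: 13100 × 0.966 = 12655
20–29: 5100 × 0.943 = 4809
30–39: 11400 × 0.948 = 10807
40+: 17900 × 0.961 + 9600 × 0.66 = 17202 + 6336 = 23538
Net migration: 10–19 − 320 → 12335
Giving 8449 / 12335 / 4809 / 10807 / 23538.
— Period 2 —
Births: 10807 × 0.472 = 5101
10–19: 8449 × 0.966 = 8162
20–29: 12335 × 0.943 = 11632
30–39: 4809 × 0.948 = 4559
40+: 10807 × 0.961 + 23538 × 0.66 = 10386 + 15535 = 25921
Net migration: 10–19 − 320 → 7842
Giving 5101 / 7842 / 11632 / 4559 / 25921.
— Period 3 —
Births: 4559 × 0.472 = 2152
10–19: 5101 × 0.966 = 4928
20–29: 7842 × 0.943 = 7395
30–39: 11632 × 0.948 = 11027
40+: 4559 × 0.961 + 25921 × 0.66 = 4381 + 17108 = 21489
Net migration: 10–19 − 320 → 4608
Giving 2152 / 4608 / 7395 / 11027 / 21489.
— Period 4 —
Births: 11027 × 0.472 = 5205
10–19: 2152 × 0.966 = 2079
20–29: 4608 × 0.943 = 4345
30–39: 7395 × 0.948 = 7010
40+: 11027 × 0.961 + 21489 × 0.66 = 10597 + 14183 = 24780
Net migration: 10–19 − 320 → 1759
Giving 5205 / 1759 / 4345 / 7010 / 24780.

7010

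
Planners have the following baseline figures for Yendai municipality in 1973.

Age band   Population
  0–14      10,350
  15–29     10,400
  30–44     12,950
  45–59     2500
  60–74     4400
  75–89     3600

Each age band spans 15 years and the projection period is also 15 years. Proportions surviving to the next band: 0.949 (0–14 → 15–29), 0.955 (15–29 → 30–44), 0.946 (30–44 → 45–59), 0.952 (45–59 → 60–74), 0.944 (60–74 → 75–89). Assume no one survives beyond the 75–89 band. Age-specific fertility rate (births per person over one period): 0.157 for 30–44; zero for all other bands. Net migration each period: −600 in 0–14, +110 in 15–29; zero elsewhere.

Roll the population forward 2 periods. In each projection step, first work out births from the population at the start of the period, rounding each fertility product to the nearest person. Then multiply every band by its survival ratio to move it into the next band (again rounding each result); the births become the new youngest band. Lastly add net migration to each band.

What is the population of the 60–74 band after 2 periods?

11663

Period 1.
Births: 12950 * 0.157 = 2033
15–29: 10350 * 0.949 = 9822
30–44: 10400 * 0.955 = 9932
45–59: 12950 * 0.946 = 12251
60–74: 2500 * 0.952 = 2380
75–89: 4400 * 0.944 = 4154
Net migration: 0–14 − 600 → 1433; 15–29 + 110 → 9932
End of period: [1433, 9932, 9932, 12251, 2380, 4154]
Period 2.
Births: 9932 * 0.157 = 1559
15–29: 1433 * 0.949 = 1360
30–44: 9932 * 0.955 = 9485
45–59: 9932 * 0.946 = 9396
60–74: 12251 * 0.952 = 11663
75–89: 2380 * 0.944 = 2247
Net migration: 0–14 − 600 → 959; 15–29 + 110 → 1470
End of period: [959, 1470, 9485, 9396, 11663, 2247]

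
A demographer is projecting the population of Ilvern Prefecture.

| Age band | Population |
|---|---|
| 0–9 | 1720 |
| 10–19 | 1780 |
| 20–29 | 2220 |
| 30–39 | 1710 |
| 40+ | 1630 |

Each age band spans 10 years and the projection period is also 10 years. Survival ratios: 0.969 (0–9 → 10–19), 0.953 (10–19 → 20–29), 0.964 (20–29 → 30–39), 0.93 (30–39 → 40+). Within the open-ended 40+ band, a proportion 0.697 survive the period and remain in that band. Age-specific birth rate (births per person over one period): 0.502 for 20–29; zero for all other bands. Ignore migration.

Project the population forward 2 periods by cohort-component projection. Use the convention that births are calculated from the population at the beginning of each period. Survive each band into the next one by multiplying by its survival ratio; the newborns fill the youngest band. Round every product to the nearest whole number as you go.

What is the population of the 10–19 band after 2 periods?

— Period 1 —
Births: 2220 * 0.502 = 1114
10–19: 1720 * 0.969 = 1667
20–29: 1780 * 0.953 = 1696
30–39: 2220 * 0.964 = 2140
40+: 1710 * 0.93 + 1630 * 0.697 = 1590 + 1136 = 2726
→ [1114, 1667, 1696, 2140, 2726]
— Period 2 —
Births: 1696 * 0.502 = 851
10–19: 1114 * 0.969 = 1079
20–29: 1667 * 0.953 = 1589
30–39: 1696 * 0.964 = 1635
40+: 2140 * 0.93 + 2726 * 0.697 = 1990 + 1900 = 3890
→ [851, 1079, 1589, 1635, 3890]

1079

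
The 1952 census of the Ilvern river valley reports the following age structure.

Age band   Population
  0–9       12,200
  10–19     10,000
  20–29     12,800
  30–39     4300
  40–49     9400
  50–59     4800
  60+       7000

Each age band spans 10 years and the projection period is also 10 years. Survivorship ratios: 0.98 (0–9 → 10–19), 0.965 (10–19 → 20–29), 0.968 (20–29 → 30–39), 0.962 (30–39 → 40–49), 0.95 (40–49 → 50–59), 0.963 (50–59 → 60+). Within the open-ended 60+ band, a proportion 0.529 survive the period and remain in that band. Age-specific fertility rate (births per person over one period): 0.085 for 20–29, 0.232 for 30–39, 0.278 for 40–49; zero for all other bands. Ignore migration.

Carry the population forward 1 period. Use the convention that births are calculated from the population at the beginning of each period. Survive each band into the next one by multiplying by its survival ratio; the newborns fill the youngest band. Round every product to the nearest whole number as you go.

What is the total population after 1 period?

— Period 1 —
Births: 12800 × 0.085 = 1088 ; 4300 × 0.232 = 998 ; 9400 × 0.278 = 2613 — total 4699
10–19: 12200 × 0.98 = 11956
20–29: 10000 × 0.965 = 9650
30–39: 12800 × 0.968 = 12390
40–49: 4300 × 0.962 = 4137
50–59: 9400 × 0.95 = 8930
60+: 4800 × 0.963 + 7000 × 0.529 = 4622 + 3703 = 8325
Giving 4699 / 11956 / 9650 / 12390 / 4137 / 8930 / 8325.
Total after period 1: 4699 + 11956 + 9650 + 12390 + 4137 + 8930 + 8325 = 60087

60087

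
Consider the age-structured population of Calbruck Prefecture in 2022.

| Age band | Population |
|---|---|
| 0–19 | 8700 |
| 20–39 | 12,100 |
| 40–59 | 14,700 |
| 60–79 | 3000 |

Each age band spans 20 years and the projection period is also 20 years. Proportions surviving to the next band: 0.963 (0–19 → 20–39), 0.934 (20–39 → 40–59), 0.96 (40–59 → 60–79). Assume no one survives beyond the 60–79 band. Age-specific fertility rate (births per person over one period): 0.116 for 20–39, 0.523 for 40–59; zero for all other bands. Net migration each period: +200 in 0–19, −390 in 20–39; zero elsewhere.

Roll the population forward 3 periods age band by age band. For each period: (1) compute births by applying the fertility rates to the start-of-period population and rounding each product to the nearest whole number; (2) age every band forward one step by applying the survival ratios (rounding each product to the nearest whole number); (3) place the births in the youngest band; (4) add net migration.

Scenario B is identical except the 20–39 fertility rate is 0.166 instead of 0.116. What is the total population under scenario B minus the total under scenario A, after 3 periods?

1453

Let group 1 be 0–19 through group 4 = 60–79.
After projecting period 1:
Births: 12100 * 0.116 = 1404  |  14700 * 0.523 = 7688 ⇒ total 9092
Group 2: 8700 * 0.963 = 8378
Group 3: 12100 * 0.934 = 11301
Group 4: 14700 * 0.96 = 14112
Net migration: Group 1 + 200 → 9292; Group 2 − 390 → 7988
Population now: 0–19=9292, 20–39=7988, 40–59=11301, 60–79=14112
After projecting period 2:
Births: 7988 * 0.116 = 927  |  11301 * 0.523 = 5910 ⇒ total 6837
Group 2: 9292 * 0.963 = 8948
Group 3: 7988 * 0.934 = 7461
Group 4: 11301 * 0.96 = 10849
Net migration: Group 1 + 200 → 7037; Group 2 − 390 → 8558
Population now: 0–19=7037, 20–39=8558, 40–59=7461, 60–79=10849
After projecting period 3:
Births: 8558 * 0.116 = 993  |  7461 * 0.523 = 3902 ⇒ total 4895
Group 2: 7037 * 0.963 = 6777
Group 3: 8558 * 0.934 = 7993
Group 4: 7461 * 0.96 = 7163
Net migration: Group 1 + 200 → 5095; Group 2 − 390 → 6387
Population now: 0–19=5095, 20–39=6387, 40–59=7993, 60–79=7163
Scenario A total after 3 periods: 26638
Scenario B projection —
After projecting period 1:
Births: 12100 * 0.166 = 2009  |  14700 * 0.523 = 7688 ⇒ total 9697
Group 2: 8700 * 0.963 = 8378
Group 3: 12100 * 0.934 = 11301
Group 4: 14700 * 0.96 = 14112
Net migration: Group 1 + 200 → 9897; Group 2 − 390 → 7988
Population now: 0–19=9897, 20–39=7988, 40–59=11301, 60–79=14112
After projecting period 2:
Births: 7988 * 0.166 = 1326  |  11301 * 0.523 = 5910 ⇒ total 7236
Group 2: 9897 * 0.963 = 9531
Group 3: 7988 * 0.934 = 7461
Group 4: 11301 * 0.96 = 10849
Net migration: Group 1 + 200 → 7436; Group 2 − 390 → 9141
Population now: 0–19=7436, 20–39=9141, 40–59=7461, 60–79=10849
After projecting period 3:
Births: 9141 * 0.166 = 1517  |  7461 * 0.523 = 3902 ⇒ total 5419
Group 2: 7436 * 0.963 = 7161
Group 3: 9141 * 0.934 = 8538
Group 4: 7461 * 0.96 = 7163
Net migration: Group 1 + 200 → 5619; Group 2 − 390 → 6771
Population now: 0–19=5619, 20–39=6771, 40–59=8538, 60–79=7163
Scenario B total after 3 periods: 28091
Difference B − A = 28091 − 26638 = 1453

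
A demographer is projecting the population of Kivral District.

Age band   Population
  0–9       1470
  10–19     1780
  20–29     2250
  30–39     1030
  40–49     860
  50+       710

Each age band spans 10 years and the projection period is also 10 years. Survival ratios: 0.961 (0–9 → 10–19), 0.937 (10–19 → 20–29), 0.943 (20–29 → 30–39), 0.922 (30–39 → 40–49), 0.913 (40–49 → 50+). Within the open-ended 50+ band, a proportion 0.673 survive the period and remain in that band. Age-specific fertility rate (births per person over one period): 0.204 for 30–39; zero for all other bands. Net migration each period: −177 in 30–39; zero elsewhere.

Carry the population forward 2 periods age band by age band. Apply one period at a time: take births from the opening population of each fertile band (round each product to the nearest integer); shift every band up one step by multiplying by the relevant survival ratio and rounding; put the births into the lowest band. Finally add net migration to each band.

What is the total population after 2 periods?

6829

Let band 1 be 0–9 through band 6 = 50+.
[period 1]
Births: 1030 × 0.204 = 210
Band 2: 1470 × 0.961 = 1413
Band 3: 1780 × 0.937 = 1668
Band 4: 2250 × 0.943 = 2122
Band 5: 1030 × 0.922 = 950
Band 6: 860 × 0.913 + 710 × 0.673 = 785 + 478 = 1263
Net migration: Band 4 − 177 → 1945
Giving 210 / 1413 / 1668 / 1945 / 950 / 1263.
[period 2]
Births: 1945 × 0.204 = 397
Band 2: 210 × 0.961 = 202
Band 3: 1413 × 0.937 = 1324
Band 4: 1668 × 0.943 = 1573
Band 5: 1945 × 0.922 = 1793
Band 6: 950 × 0.913 + 1263 × 0.673 = 867 + 850 = 1717
Net migration: Band 4 − 177 → 1396
Giving 397 / 202 / 1324 / 1396 / 1793 / 1717.
Total after period 2: 397 + 202 + 1324 + 1396 + 1793 + 1717 = 6829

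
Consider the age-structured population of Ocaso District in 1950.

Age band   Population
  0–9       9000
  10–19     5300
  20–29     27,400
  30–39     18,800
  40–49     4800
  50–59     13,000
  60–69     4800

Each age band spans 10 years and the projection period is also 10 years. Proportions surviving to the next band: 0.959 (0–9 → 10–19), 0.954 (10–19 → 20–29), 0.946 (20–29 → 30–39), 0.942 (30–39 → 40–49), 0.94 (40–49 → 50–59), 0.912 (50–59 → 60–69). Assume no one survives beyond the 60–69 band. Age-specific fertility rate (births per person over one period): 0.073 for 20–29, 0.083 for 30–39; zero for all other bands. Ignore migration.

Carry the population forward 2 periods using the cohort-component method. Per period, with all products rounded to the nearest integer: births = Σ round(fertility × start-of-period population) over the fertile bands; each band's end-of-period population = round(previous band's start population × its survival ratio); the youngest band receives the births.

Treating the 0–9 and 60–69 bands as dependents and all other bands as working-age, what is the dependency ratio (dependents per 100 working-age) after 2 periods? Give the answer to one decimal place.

(Groups numbered youngest = 1 to oldest = 7.)
Period 1:
Births: 27400 × 0.073 = 2000 ; 18800 × 0.083 = 1560 → total 3560
Group 2: 9000 × 0.959 = 8631
Group 3: 5300 × 0.954 = 5056
Group 4: 27400 × 0.946 = 25920
Group 5: 18800 × 0.942 = 17710
Group 6: 4800 × 0.94 = 4512
Group 7: 13000 × 0.912 = 11856
→ [3560, 8631, 5056, 25920, 17710, 4512, 11856]
Period 2:
Births: 5056 × 0.073 = 369 ; 25920 × 0.083 = 2151 → total 2520
Group 2: 3560 × 0.959 = 3414
Group 3: 8631 × 0.954 = 8234
Group 4: 5056 × 0.946 = 4783
Group 5: 25920 × 0.942 = 24417
Group 6: 17710 × 0.94 = 16647
Group 7: 4512 × 0.912 = 4115
→ [2520, 3414, 8234, 4783, 24417, 16647, 4115]
Dependents (band 0–9 + band 60–69) = 2520 + 4115 = 6635; working-age = 57495; ratio = 6635/57495 × 100 = 11.5

11.5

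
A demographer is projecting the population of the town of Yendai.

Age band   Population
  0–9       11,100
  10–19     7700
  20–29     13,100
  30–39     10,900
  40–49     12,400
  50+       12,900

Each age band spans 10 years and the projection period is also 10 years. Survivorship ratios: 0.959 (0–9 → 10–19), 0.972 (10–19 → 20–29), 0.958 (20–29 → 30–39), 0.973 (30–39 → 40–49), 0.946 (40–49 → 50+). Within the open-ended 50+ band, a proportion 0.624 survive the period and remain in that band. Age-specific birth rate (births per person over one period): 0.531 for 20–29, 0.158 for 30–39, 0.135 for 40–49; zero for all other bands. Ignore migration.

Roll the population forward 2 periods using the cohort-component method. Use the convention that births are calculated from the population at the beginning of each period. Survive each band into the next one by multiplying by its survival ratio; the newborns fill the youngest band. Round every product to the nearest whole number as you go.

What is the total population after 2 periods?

69421

(Groups numbered youngest = 1 to oldest = 6.)
Period 1.
Births: 13100 × 0.531 = 6956  |  10900 × 0.158 = 1722  |  12400 × 0.135 = 1674 → total 10352
Group 2: 11100 × 0.959 = 10645
Group 3: 7700 × 0.972 = 7484
Group 4: 13100 × 0.958 = 12550
Group 5: 10900 × 0.973 = 10606
Group 6: 12400 × 0.946 + 12900 × 0.624 = 11730 + 8050 = 19780
Giving 10352 / 10645 / 7484 / 12550 / 10606 / 19780.
Period 2.
Births: 7484 × 0.531 = 3974  |  12550 × 0.158 = 1983  |  10606 × 0.135 = 1432 → total 7389
Group 2: 10352 × 0.959 = 9928
Group 3: 10645 × 0.972 = 10347
Group 4: 7484 × 0.958 = 7170
Group 5: 12550 × 0.973 = 12211
Group 6: 10606 × 0.946 + 19780 × 0.624 = 10033 + 12343 = 22376
Giving 7389 / 9928 / 10347 / 7170 / 12211 / 22376.
Total after period 2: 7389 + 9928 + 10347 + 7170 + 12211 + 22376 = 69421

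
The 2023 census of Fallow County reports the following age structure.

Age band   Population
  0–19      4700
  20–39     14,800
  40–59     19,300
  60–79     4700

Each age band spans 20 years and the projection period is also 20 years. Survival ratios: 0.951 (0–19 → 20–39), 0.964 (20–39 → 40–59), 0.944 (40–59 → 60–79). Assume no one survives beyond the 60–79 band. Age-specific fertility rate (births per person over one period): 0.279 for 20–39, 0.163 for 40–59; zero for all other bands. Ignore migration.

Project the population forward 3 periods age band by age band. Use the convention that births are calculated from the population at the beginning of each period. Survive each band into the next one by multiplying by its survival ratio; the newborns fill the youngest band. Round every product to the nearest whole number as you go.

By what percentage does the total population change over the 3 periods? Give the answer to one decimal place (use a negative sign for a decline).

[period 1]
Births: 14800 * 0.279 = 4129  |  19300 * 0.163 = 3146 → total 7275
20–39: 4700 * 0.951 = 4470
40–59: 14800 * 0.964 = 14267
60–79: 19300 * 0.944 = 18219
Giving 7275 / 4470 / 14267 / 18219.
[period 2]
Births: 4470 * 0.279 = 1247  |  14267 * 0.163 = 2326 → total 3573
20–39: 7275 * 0.951 = 6919
40–59: 4470 * 0.964 = 4309
60–79: 14267 * 0.944 = 13468
Giving 3573 / 6919 / 4309 / 13468.
[period 3]
Births: 6919 * 0.279 = 1930  |  4309 * 0.163 = 702 → total 2632
20–39: 3573 * 0.951 = 3398
40–59: 6919 * 0.964 = 6670
60–79: 4309 * 0.944 = 4068
Giving 2632 / 3398 / 6670 / 4068.
Total: 43500 → 16768; change = -26732; percentage change = -61.5%

-61.5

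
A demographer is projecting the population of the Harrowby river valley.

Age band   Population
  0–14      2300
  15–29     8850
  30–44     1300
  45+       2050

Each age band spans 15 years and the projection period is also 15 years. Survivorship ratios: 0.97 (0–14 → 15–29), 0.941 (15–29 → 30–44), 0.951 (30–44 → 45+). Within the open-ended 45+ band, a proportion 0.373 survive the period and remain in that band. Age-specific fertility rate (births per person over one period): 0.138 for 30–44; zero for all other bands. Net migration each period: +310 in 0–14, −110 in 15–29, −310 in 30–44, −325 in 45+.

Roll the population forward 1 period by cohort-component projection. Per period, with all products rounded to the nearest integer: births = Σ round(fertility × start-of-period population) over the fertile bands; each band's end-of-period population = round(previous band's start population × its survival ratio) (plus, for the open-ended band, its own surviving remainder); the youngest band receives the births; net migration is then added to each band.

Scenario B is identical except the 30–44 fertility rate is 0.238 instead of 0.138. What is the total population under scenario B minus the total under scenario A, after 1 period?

130

Call the bands 1 to 4, youngest first.
After projecting period 1:
Births: 1300 * 0.138 = 179
Band 2: 2300 * 0.97 = 2231
Band 3: 8850 * 0.941 = 8328
Band 4: 1300 * 0.951 + 2050 * 0.373 = 1236 + 765 = 2001
Net migration: Band 1 + 310 → 489; Band 2 − 110 → 2121; Band 3 − 310 → 8018; Band 4 − 325 → 1676
End of period: [489, 2121, 8018, 1676]
Scenario A total after 1 period: 12304
Scenario B projection —
After projecting period 1:
Births: 1300 * 0.238 = 309
Band 2: 2300 * 0.97 = 2231
Band 3: 8850 * 0.941 = 8328
Band 4: 1300 * 0.951 + 2050 * 0.373 = 1236 + 765 = 2001
Net migration: Band 1 + 310 → 619; Band 2 − 110 → 2121; Band 3 − 310 → 8018; Band 4 − 325 → 1676
End of period: [619, 2121, 8018, 1676]
Scenario B total after 1 period: 12434
Difference B − A = 12434 − 12304 = 130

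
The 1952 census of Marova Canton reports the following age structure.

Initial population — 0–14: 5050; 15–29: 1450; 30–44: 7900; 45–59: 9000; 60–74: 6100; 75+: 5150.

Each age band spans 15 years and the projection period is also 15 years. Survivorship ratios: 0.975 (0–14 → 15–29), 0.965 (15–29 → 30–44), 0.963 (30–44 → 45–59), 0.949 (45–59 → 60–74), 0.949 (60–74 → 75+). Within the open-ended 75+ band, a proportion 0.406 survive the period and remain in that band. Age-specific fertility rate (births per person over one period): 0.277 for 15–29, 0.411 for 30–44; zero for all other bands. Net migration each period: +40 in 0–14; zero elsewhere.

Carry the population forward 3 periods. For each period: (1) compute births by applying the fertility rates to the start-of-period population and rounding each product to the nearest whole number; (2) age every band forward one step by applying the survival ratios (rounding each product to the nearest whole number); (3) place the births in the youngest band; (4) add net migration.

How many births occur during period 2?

1939

Period 1:
Births: 1450 × 0.277 = 402 ; 7900 × 0.411 = 3247 → total 3649
15–29: 5050 × 0.975 = 4924
30–44: 1450 × 0.965 = 1399
45–59: 7900 × 0.963 = 7608
60–74: 9000 × 0.949 = 8541
75+: 6100 × 0.949 + 5150 × 0.406 = 5789 + 2091 = 7880
Net migration: 0–14 + 40 → 3689
Giving 3689 / 4924 / 1399 / 7608 / 8541 / 7880.
Period 2:
Births: 4924 × 0.277 = 1364 ; 1399 × 0.411 = 575 → total 1939
15–29: 3689 × 0.975 = 3597
30–44: 4924 × 0.965 = 4752
45–59: 1399 × 0.963 = 1347
60–74: 7608 × 0.949 = 7220
75+: 8541 × 0.949 + 7880 × 0.406 = 8105 + 3199 = 11304
Net migration: 0–14 + 40 → 1979
Giving 1979 / 3597 / 4752 / 1347 / 7220 / 11304.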